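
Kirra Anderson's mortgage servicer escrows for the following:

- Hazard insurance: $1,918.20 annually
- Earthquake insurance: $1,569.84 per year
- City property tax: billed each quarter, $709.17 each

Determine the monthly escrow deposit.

Hazard insurance = $1,918.20 per year
Earthquake insurance = $1,569.84 per year
City property tax = $709.17 × 4 = $2,836.68 per year
Combined annual = $1,918.20 + $1,569.84 + $2,836.68 = $6,324.72
Per month = $6,324.72 ÷ 12 = $527.06

$527.06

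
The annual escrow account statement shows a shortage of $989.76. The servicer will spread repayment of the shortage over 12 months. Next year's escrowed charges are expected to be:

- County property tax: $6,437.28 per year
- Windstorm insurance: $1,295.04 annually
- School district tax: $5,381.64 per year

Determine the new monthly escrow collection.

$1,175.31

County property tax: $6,437.28 per year
Windstorm insurance: $1,295.04 per year
School district tax: $5,381.64 per year
Yearly total = $6,437.28 + $1,295.04 + $5,381.64 = $13,113.96
Per month = $13,113.96 / 12 = $1,092.83
Shortage per month = $989.76 / 12 = $82.48
Adjusted monthly = $1,092.83 + $82.48 = $1,175.31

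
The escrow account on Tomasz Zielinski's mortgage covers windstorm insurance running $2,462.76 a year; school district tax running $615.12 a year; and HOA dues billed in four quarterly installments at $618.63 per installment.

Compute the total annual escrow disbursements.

$5,552.40

Windstorm insurance: $2,462.76 per year
School district tax: $615.12 per year
HOA dues: $618.63 × 4 = $2,474.52 per year
Yearly total = $2,462.76 + $615.12 + $2,474.52 = $5,552.40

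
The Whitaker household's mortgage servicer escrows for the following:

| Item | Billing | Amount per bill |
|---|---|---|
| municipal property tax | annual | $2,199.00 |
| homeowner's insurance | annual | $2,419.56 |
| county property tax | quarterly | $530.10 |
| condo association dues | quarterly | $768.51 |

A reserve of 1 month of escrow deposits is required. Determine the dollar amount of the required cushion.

Municipal property tax: $2,199.00 annually
Homeowner's insurance: $2,419.56 annually
County property tax: $530.10 × 4 = $2,120.40 annually
Condo association dues: $768.51 × 4 = $3,074.04 annually
Total per year = $2,199.00 + $2,419.56 + $2,120.40 + $3,074.04 = $9,813.00
Per month = $9,813.00 / 12 = $817.75
Cushion = 1 × $817.75 = $817.75

$817.75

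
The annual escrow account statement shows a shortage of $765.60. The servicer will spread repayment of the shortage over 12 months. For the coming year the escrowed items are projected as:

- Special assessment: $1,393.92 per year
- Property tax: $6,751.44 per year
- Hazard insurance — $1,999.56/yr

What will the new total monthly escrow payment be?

$909.21

Special assessment: $1,393.92
Property tax: $6,751.44
Hazard insurance: $1,999.56
Combined annual = $1,393.92 + $6,751.44 + $1,999.56 = $10,144.92
Monthly = $10,144.92 / 12 = $845.41
Shortage spread = $765.60 / 12 = $63.80/mo
Adjusted monthly = $845.41 + $63.80 = $909.21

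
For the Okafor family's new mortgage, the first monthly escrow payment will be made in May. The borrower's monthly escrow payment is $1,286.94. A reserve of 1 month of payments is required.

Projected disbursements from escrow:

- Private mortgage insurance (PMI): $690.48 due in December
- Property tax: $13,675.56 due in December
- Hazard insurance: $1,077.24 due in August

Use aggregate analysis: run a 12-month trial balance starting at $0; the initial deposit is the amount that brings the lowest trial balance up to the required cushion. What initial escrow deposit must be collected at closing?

Cushion = 1 × $1,286.94 = $1,286.94
Trial balance (start $0, +$1,286.94 each month, − disbursements):
  May: +$1,286.94 → $1,286.94
  Jun: +$1,286.94 → $2,573.88
  Jul: +$1,286.94 → $3,860.82
  Aug: +$1,286.94 − $1,077.24 → $4,070.52
  Sep: +$1,286.94 → $5,357.46
  Oct: +$1,286.94 → $6,644.40
  Nov: +$1,286.94 → $7,931.34
  Dec: +$1,286.94 − $14,366.04 → -$5,147.76
  Jan: +$1,286.94 → -$3,860.82
  Feb: +$1,286.94 → -$2,573.88
  Mar: +$1,286.94 → -$1,286.94
  Apr: +$1,286.94 → $0.00
Lowest trial balance = -$5,147.76 (Dec)
Initial deposit = cushion − low point = $1,286.94 − (-$5,147.76) = $6,434.70

$6,434.70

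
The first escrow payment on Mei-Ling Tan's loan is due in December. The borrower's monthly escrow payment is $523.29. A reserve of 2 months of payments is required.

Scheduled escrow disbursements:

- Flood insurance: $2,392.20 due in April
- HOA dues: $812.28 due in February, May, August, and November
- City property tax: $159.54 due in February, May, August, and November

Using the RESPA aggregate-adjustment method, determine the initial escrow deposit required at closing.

Cushion = 2 × $523.29 = $1,046.58
Trial balance (start $0, +$523.29 each month, − disbursements):
  Dec: +$523.29 → $523.29
  Jan: +$523.29 → $1,046.58
  Feb: +$523.29 − $971.82 → $598.05
  Mar: +$523.29 → $1,121.34
  Apr: +$523.29 − $2,392.20 → -$747.57
  May: +$523.29 − $971.82 → -$1,196.10
  Jun: +$523.29 → -$672.81
  Jul: +$523.29 → -$149.52
  Aug: +$523.29 − $971.82 → -$598.05
  Sep: +$523.29 → -$74.76
  Oct: +$523.29 → $448.53
  Nov: +$523.29 − $971.82 → $0.00
Lowest trial balance = -$1,196.10 (May)
Initial deposit = cushion − low point = $1,046.58 − (-$1,196.10) = $2,242.68

$2,242.68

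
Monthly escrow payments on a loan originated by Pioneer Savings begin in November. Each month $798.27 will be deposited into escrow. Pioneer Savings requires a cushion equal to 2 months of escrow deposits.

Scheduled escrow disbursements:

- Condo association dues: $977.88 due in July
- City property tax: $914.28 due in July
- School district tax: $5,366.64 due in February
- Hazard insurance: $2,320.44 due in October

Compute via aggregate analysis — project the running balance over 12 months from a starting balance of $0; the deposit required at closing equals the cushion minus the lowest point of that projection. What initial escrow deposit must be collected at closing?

$3,770.10

Cushion = 2 × $798.27 = $1,596.54
Trial balance (start $0, +$798.27 each month, − disbursements):
  Nov: +$798.27 → $798.27
  Dec: +$798.27 → $1,596.54
  Jan: +$798.27 → $2,394.81
  Feb: +$798.27 − $5,366.64 → -$2,173.56
  Mar: +$798.27 → -$1,375.29
  Apr: +$798.27 → -$577.02
  May: +$798.27 → $221.25
  Jun: +$798.27 → $1,019.52
  Jul: +$798.27 − $1,892.16 → -$74.37
  Aug: +$798.27 → $723.90
  Sep: +$798.27 → $1,522.17
  Oct: +$798.27 − $2,320.44 → $0.00
Lowest trial balance = -$2,173.56 (Feb)
Initial deposit = cushion − low point = $1,596.54 − (-$2,173.56) = $3,770.10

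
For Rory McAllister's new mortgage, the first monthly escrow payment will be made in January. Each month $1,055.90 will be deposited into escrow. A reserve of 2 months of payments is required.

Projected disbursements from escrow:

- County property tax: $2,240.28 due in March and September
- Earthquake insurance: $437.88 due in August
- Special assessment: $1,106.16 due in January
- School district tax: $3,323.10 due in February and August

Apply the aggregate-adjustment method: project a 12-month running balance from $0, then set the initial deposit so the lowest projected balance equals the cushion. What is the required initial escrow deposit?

$5,613.64

Cushion = 2 × $1,055.90 = $2,111.80
Trial balance (start $0, +$1,055.90 each month, − disbursements):
  Jan: +$1,055.90 − $1,106.16 → -$50.26
  Feb: +$1,055.90 − $3,323.10 → -$2,317.46
  Mar: +$1,055.90 − $2,240.28 → -$3,501.84
  Apr: +$1,055.90 → -$2,445.94
  May: +$1,055.90 → -$1,390.04
  Jun: +$1,055.90 → -$334.14
  Jul: +$1,055.90 → $721.76
  Aug: +$1,055.90 − $3,760.98 → -$1,983.32
  Sep: +$1,055.90 − $2,240.28 → -$3,167.70
  Oct: +$1,055.90 → -$2,111.80
  Nov: +$1,055.90 → -$1,055.90
  Dec: +$1,055.90 → $0.00
Lowest trial balance = -$3,501.84 (Mar)
Initial deposit = cushion − low point = $2,111.80 − (-$3,501.84) = $5,613.64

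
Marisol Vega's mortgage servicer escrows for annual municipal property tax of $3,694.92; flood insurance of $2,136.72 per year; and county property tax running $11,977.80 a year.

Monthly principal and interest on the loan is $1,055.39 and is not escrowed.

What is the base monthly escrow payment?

Municipal property tax — $3,694.92/yr
Flood insurance — $2,136.72/yr
County property tax — $11,977.80/yr
Annual escrow total = $3,694.92 + $2,136.72 + $11,977.80 = $17,809.44
Monthly = $17,809.44 ÷ 12 = $1,484.12

$1,484.12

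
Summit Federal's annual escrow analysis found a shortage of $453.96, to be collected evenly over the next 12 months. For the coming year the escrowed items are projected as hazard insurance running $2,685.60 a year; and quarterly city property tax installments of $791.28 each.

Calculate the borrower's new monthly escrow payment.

Hazard insurance: $2,685.60/yr
City property tax: $791.28 × 4 = $3,165.12/yr
Total annual escrow = $2,685.60 + $3,165.12 = $5,850.72
Monthly escrow = $5,850.72 / 12 = $487.56
Monthly shortage recovery: $453.96 / 12 = $37.83
Adjusted monthly = $487.56 + $37.83 = $525.39

$525.39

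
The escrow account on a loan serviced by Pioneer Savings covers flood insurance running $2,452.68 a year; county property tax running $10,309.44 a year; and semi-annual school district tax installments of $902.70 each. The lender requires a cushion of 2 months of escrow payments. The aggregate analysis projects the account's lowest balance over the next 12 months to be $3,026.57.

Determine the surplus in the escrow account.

Flood insurance = $2,452.68 annually
County property tax = $10,309.44 annually
School district tax = $902.70 × 2 = $1,805.40 annually
Yearly total = $2,452.68 + $10,309.44 + $1,805.40 = $14,567.52
Base monthly escrow = $14,567.52 / 12 = $1,213.96
Required cushion = 2 × $1,213.96 = $2,427.92
Surplus = $3,026.57 − $2,427.92 = $598.65

$598.65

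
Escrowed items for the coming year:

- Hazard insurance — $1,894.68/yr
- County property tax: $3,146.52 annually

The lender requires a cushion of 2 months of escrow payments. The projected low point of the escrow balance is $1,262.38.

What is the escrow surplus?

Hazard insurance = $1,894.68 annually
County property tax = $3,146.52 annually
Annual escrow total = $1,894.68 + $3,146.52 = $5,041.20
Base monthly escrow = $5,041.20 / 12 = $420.10
Required reserve = 2 × $420.10 = $840.20
Surplus = $1,262.38 − $840.20 = $422.18

$422.18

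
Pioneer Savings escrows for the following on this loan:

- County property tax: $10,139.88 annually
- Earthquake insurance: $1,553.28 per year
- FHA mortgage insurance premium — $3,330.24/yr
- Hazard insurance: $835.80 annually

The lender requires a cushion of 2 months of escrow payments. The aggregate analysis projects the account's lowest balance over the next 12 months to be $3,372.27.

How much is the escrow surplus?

$729.07

County property tax: $10,139.88 annually
Earthquake insurance: $1,553.28 annually
FHA mortgage insurance premium: $3,330.24 annually
Hazard insurance: $835.80 annually
Total per year = $10,139.88 + $1,553.28 + $3,330.24 + $835.80 = $15,859.20
Base monthly escrow = $15,859.20 ÷ 12 = $1,321.60
Cushion = 2 × $1,321.60 = $2,643.20
Surplus = $3,372.27 − $2,643.20 = $729.07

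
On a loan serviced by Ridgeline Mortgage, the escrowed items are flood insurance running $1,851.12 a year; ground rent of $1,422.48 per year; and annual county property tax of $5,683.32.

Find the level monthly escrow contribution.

Flood insurance = $1,851.12 annually
Ground rent = $1,422.48 annually
County property tax = $5,683.32 annually
Total annual escrow = $1,851.12 + $1,422.48 + $5,683.32 = $8,956.92
Monthly = $8,956.92 ÷ 12 = $746.41

$746.41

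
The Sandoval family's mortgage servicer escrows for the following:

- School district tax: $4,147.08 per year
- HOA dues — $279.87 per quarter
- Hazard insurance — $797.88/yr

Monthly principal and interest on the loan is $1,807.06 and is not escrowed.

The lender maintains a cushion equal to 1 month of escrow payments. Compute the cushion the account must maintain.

$505.37

School district tax: $4,147.08 per year
HOA dues: $279.87 × 4 = $1,119.48 per year
Hazard insurance: $797.88 per year
Total annual escrow = $4,147.08 + $1,119.48 + $797.88 = $6,064.44
Per month = $6,064.44 ÷ 12 = $505.37
Required cushion = 1 × $505.37 = $505.37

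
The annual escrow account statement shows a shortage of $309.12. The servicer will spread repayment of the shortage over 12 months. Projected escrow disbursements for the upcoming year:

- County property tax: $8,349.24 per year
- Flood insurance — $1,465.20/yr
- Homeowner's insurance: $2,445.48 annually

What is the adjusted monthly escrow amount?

$1,047.42

County property tax: $8,349.24 per year
Flood insurance: $1,465.20 per year
Homeowner's insurance: $2,445.48 per year
Total annual escrow = $12,259.92
Monthly escrow = $12,259.92 ÷ 12 = $1,021.66
Monthly shortage recovery: $309.12 ÷ 12 = $25.76
Adjusted monthly = $1,021.66 + $25.76 = $1,047.42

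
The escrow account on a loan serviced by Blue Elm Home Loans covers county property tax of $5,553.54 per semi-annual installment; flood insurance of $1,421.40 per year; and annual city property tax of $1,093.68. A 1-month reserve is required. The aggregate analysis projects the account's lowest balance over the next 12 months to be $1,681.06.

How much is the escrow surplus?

$545.88

County property tax — $5,553.54 × 2 = $11,107.08/yr
Flood insurance — $1,421.40/yr
City property tax — $1,093.68/yr
Annual escrow total = $11,107.08 + $1,421.40 + $1,093.68 = $13,622.16
Per month = $13,622.16 / 12 = $1,135.18
Cushion = 1 × $1,135.18 = $1,135.18
Surplus = $1,681.06 − $1,135.18 = $545.88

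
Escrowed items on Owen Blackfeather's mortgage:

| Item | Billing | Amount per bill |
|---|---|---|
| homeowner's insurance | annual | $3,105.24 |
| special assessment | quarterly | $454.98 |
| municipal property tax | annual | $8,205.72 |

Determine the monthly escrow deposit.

Homeowner's insurance: $3,105.24 per year
Special assessment: $454.98 × 4 = $1,819.92 per year
Municipal property tax: $8,205.72 per year
Combined annual = $13,130.88
Base monthly escrow = $13,130.88 ÷ 12 = $1,094.24

$1,094.24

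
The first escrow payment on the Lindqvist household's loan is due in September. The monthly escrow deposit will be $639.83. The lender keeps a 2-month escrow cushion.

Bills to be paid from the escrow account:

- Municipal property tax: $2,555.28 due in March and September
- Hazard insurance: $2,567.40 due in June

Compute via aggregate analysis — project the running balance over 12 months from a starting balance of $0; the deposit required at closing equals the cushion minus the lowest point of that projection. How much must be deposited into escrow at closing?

$3,195.11

Cushion = 2 × $639.83 = $1,279.66
Trial balance (start $0, +$639.83 each month, − disbursements):
  Sep: +$639.83 − $2,555.28 → -$1,915.45
  Oct: +$639.83 → -$1,275.62
  Nov: +$639.83 → -$635.79
  Dec: +$639.83 → $4.04
  Jan: +$639.83 → $643.87
  Feb: +$639.83 → $1,283.70
  Mar: +$639.83 − $2,555.28 → -$631.75
  Apr: +$639.83 → $8.08
  May: +$639.83 → $647.91
  Jun: +$639.83 − $2,567.40 → -$1,279.66
  Jul: +$639.83 → -$639.83
  Aug: +$639.83 → $0.00
Lowest trial balance = -$1,915.45 (Sep)
Initial deposit = cushion − low point = $1,279.66 − (-$1,915.45) = $3,195.11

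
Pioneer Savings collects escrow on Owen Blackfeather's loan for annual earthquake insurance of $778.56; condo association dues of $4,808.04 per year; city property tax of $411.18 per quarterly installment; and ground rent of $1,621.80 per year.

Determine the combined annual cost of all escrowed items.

$8,853.12

Earthquake insurance — $778.56/yr
Condo association dues — $4,808.04/yr
City property tax — $411.18 × 4 = $1,644.72/yr
Ground rent — $1,621.80/yr
Total per year = $778.56 + $4,808.04 + $1,644.72 + $1,621.80 = $8,853.12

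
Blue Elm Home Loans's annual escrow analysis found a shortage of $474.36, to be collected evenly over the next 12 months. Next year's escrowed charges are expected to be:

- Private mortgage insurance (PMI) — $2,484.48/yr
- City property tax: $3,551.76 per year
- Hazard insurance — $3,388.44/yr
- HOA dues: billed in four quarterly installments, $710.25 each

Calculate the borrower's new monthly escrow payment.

$1,061.67

Private mortgage insurance (PMI): $2,484.48 per year
City property tax: $3,551.76 per year
Hazard insurance: $3,388.44 per year
HOA dues: $710.25 × 4 = $2,841.00 per year
Combined annual = $2,484.48 + $3,551.76 + $3,388.44 + $2,841.00 = $12,265.68
Per month = $12,265.68 / 12 = $1,022.14
Shortage per month = $474.36 ÷ 12 = $39.53
Adjusted monthly = $1,022.14 + $39.53 = $1,061.67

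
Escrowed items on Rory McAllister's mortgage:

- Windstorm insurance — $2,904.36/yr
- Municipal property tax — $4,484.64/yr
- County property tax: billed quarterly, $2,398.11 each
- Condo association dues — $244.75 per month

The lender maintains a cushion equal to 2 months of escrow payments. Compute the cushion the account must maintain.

Windstorm insurance: $2,904.36 annually
Municipal property tax: $4,484.64 annually
County property tax: $2,398.11 × 4 = $9,592.44 annually
Condo association dues: $244.75 × 12 = $2,937.00 annually
Total per year = $19,918.44
Monthly escrow = $19,918.44 / 12 = $1,659.87
Reserve = 2 × $1,659.87 = $3,319.74

$3,319.74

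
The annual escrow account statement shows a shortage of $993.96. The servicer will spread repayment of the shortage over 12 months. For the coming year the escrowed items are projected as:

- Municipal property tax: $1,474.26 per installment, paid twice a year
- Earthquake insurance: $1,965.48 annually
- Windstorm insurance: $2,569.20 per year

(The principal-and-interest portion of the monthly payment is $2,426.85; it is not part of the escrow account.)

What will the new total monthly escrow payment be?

$706.43

Municipal property tax: $1,474.26 × 2 = $2,948.52/yr
Earthquake insurance: $1,965.48/yr
Windstorm insurance: $2,569.20/yr
Total annual escrow = $2,948.52 + $1,965.48 + $2,569.20 = $7,483.20
Base monthly escrow = $7,483.20 ÷ 12 = $623.60
Monthly shortage recovery: $993.96 ÷ 12 = $82.83
Adjusted monthly = $623.60 + $82.83 = $706.43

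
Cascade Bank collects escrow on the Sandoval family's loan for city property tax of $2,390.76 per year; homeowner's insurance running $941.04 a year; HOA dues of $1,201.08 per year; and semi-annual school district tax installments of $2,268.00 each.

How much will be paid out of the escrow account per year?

$9,068.88

City property tax = $2,390.76
Homeowner's insurance = $941.04
HOA dues = $1,201.08
School district tax = $2,268.00 × 2 = $4,536.00
Total annual escrow = $9,068.88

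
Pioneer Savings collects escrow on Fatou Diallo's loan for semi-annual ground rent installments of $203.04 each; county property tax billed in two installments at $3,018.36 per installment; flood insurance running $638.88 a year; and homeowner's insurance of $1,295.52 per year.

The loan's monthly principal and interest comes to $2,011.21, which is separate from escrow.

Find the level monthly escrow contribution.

$698.10

Ground rent — $203.04 × 2 = $406.08
County property tax — $3,018.36 × 2 = $6,036.72
Flood insurance — $638.88
Homeowner's insurance — $1,295.52
Yearly total = $8,377.20
Monthly escrow = $8,377.20 ÷ 12 = $698.10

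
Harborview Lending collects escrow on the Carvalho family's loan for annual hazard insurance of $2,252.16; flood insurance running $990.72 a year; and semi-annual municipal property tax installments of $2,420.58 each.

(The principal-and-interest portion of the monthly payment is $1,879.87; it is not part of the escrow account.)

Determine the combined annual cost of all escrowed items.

Hazard insurance — $2,252.16 per year
Flood insurance — $990.72 per year
Municipal property tax — $2,420.58 × 2 = $4,841.16 per year
Combined annual = $2,252.16 + $990.72 + $4,841.16 = $8,084.04

$8,084.04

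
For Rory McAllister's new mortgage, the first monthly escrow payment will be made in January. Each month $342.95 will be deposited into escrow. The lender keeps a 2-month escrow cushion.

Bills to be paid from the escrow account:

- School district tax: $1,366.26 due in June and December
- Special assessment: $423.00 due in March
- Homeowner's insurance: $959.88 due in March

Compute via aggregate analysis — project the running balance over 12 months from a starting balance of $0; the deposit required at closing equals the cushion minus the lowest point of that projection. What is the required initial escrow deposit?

Cushion = 2 × $342.95 = $685.90
Trial balance (start $0, +$342.95 each month, − disbursements):
  Jan: +$342.95 → $342.95
  Feb: +$342.95 → $685.90
  Mar: +$342.95 − $1,382.88 → -$354.03
  Apr: +$342.95 → -$11.08
  May: +$342.95 → $331.87
  Jun: +$342.95 − $1,366.26 → -$691.44
  Jul: +$342.95 → -$348.49
  Aug: +$342.95 → -$5.54
  Sep: +$342.95 → $337.41
  Oct: +$342.95 → $680.36
  Nov: +$342.95 → $1,023.31
  Dec: +$342.95 − $1,366.26 → $0.00
Lowest trial balance = -$691.44 (Jun)
Initial deposit = cushion − low point = $685.90 − (-$691.44) = $1,377.34

$1,377.34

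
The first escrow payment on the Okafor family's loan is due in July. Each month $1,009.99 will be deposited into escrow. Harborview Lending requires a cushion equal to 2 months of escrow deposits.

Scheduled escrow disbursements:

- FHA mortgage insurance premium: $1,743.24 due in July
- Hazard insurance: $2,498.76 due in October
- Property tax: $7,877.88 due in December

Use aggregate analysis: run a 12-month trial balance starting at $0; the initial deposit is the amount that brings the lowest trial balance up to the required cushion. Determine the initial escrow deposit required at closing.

Cushion = 2 × $1,009.99 = $2,019.98
Trial balance (start $0, +$1,009.99 each month, − disbursements):
  Jul: +$1,009.99 − $1,743.24 → -$733.25
  Aug: +$1,009.99 → $276.74
  Sep: +$1,009.99 → $1,286.73
  Oct: +$1,009.99 − $2,498.76 → -$202.04
  Nov: +$1,009.99 → $807.95
  Dec: +$1,009.99 − $7,877.88 → -$6,059.94
  Jan: +$1,009.99 → -$5,049.95
  Feb: +$1,009.99 → -$4,039.96
  Mar: +$1,009.99 → -$3,029.97
  Apr: +$1,009.99 → -$2,019.98
  May: +$1,009.99 → -$1,009.99
  Jun: +$1,009.99 → $0.00
Lowest trial balance = -$6,059.94 (Dec)
Initial deposit = cushion − low point = $2,019.98 − (-$6,059.94) = $8,079.92

$8,079.92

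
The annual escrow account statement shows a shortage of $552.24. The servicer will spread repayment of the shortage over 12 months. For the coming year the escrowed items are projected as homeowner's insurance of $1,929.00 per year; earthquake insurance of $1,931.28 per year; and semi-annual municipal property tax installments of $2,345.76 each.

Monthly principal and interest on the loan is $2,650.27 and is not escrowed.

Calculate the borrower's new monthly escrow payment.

$758.67

Homeowner's insurance — $1,929.00/yr
Earthquake insurance — $1,931.28/yr
Municipal property tax — $2,345.76 × 2 = $4,691.52/yr
Total per year = $1,929.00 + $1,931.28 + $4,691.52 = $8,551.80
Monthly = $8,551.80 / 12 = $712.65
Shortage spread = $552.24 / 12 = $46.02/mo
Adjusted monthly = $712.65 + $46.02 = $758.67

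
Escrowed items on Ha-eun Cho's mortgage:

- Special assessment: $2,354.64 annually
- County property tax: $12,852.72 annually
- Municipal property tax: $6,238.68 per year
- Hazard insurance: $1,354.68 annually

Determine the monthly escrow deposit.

Special assessment — $2,354.64
County property tax — $12,852.72
Municipal property tax — $6,238.68
Hazard insurance — $1,354.68
Annual escrow total = $2,354.64 + $12,852.72 + $6,238.68 + $1,354.68 = $22,800.72
Monthly escrow = $22,800.72 ÷ 12 = $1,900.06

$1,900.06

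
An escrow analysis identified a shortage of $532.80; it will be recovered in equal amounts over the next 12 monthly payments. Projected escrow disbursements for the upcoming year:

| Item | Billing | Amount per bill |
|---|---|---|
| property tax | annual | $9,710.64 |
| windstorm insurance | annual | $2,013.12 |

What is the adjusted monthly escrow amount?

$1,021.38

Property tax — $9,710.64/yr
Windstorm insurance — $2,013.12/yr
Total per year = $11,723.76
Base monthly escrow = $11,723.76 ÷ 12 = $976.98
Shortage per month = $532.80 ÷ 12 = $44.40
New monthly escrow = $976.98 + $44.40 = $1,021.38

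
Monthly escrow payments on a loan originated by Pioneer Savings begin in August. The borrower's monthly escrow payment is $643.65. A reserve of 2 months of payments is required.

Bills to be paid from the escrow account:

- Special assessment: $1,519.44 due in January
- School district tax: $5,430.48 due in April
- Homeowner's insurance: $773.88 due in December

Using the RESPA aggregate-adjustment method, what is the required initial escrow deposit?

Cushion = 2 × $643.65 = $1,287.30
Trial balance (start $0, +$643.65 each month, − disbursements):
  Aug: +$643.65 → $643.65
  Sep: +$643.65 → $1,287.30
  Oct: +$643.65 → $1,930.95
  Nov: +$643.65 → $2,574.60
  Dec: +$643.65 − $773.88 → $2,444.37
  Jan: +$643.65 − $1,519.44 → $1,568.58
  Feb: +$643.65 → $2,212.23
  Mar: +$643.65 → $2,855.88
  Apr: +$643.65 − $5,430.48 → -$1,930.95
  May: +$643.65 → -$1,287.30
  Jun: +$643.65 → -$643.65
  Jul: +$643.65 → $0.00
Lowest trial balance = -$1,930.95 (Apr)
Initial deposit = cushion − low point = $1,287.30 − (-$1,930.95) = $3,218.25

$3,218.25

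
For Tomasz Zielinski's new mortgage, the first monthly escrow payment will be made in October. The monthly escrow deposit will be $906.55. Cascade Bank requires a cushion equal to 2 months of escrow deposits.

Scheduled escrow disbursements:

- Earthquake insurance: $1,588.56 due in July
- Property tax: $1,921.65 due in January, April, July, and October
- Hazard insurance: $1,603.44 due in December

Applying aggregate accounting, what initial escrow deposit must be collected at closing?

$3,633.64

Cushion = 2 × $906.55 = $1,813.10
Trial balance (start $0, +$906.55 each month, − disbursements):
  Oct: +$906.55 − $1,921.65 → -$1,015.10
  Nov: +$906.55 → -$108.55
  Dec: +$906.55 − $1,603.44 → -$805.44
  Jan: +$906.55 − $1,921.65 → -$1,820.54
  Feb: +$906.55 → -$913.99
  Mar: +$906.55 → -$7.44
  Apr: +$906.55 − $1,921.65 → -$1,022.54
  May: +$906.55 → -$115.99
  Jun: +$906.55 → $790.56
  Jul: +$906.55 − $3,510.21 → -$1,813.10
  Aug: +$906.55 → -$906.55
  Sep: +$906.55 → $0.00
Lowest trial balance = -$1,820.54 (Jan)
Initial deposit = cushion − low point = $1,813.10 − (-$1,820.54) = $3,633.64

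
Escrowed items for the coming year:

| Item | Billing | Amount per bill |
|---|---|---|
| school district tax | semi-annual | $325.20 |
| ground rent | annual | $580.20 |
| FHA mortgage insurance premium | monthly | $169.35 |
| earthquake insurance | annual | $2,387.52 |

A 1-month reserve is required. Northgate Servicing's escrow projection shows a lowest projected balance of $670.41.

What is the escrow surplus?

School district tax — $325.20 × 2 = $650.40
Ground rent — $580.20
FHA mortgage insurance premium — $169.35 × 12 = $2,032.20
Earthquake insurance — $2,387.52
Combined annual = $5,650.32
Base monthly escrow = $5,650.32 ÷ 12 = $470.86
Required cushion = 1 × $470.86 = $470.86
Excess over cushion: $670.41 − $470.86 = $199.55

$199.55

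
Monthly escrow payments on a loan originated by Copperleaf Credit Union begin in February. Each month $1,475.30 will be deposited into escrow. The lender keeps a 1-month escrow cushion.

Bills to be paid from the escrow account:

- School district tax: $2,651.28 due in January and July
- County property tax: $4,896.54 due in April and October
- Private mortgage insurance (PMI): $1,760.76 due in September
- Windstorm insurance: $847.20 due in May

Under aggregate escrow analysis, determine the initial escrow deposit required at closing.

Cushion = 1 × $1,475.30 = $1,475.30
Trial balance (start $0, +$1,475.30 each month, − disbursements):
  Feb: +$1,475.30 → $1,475.30
  Mar: +$1,475.30 → $2,950.60
  Apr: +$1,475.30 − $4,896.54 → -$470.64
  May: +$1,475.30 − $847.20 → $157.46
  Jun: +$1,475.30 → $1,632.76
  Jul: +$1,475.30 − $2,651.28 → $456.78
  Aug: +$1,475.30 → $1,932.08
  Sep: +$1,475.30 − $1,760.76 → $1,646.62
  Oct: +$1,475.30 − $4,896.54 → -$1,774.62
  Nov: +$1,475.30 → -$299.32
  Dec: +$1,475.30 → $1,175.98
  Jan: +$1,475.30 − $2,651.28 → $0.00
Lowest trial balance = -$1,774.62 (Oct)
Initial deposit = cushion − low point = $1,475.30 − (-$1,774.62) = $3,249.92

$3,249.92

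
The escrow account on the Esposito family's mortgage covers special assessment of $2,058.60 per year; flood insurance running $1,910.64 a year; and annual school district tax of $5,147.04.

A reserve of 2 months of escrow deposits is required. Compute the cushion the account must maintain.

Special assessment: $2,058.60
Flood insurance: $1,910.64
School district tax: $5,147.04
Yearly total = $2,058.60 + $1,910.64 + $5,147.04 = $9,116.28
Per month = $9,116.28 / 12 = $759.69
Required cushion = 2 × $759.69 = $1,519.38

$1,519.38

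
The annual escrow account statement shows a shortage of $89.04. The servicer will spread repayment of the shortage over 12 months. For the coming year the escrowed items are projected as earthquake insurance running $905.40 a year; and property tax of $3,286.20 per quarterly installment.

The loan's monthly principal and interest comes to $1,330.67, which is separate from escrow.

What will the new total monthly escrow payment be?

$1,178.27

Earthquake insurance: $905.40/yr
Property tax: $3,286.20 × 4 = $13,144.80/yr
Yearly total = $905.40 + $13,144.80 = $14,050.20
Monthly = $14,050.20 ÷ 12 = $1,170.85
Shortage spread = $89.04 ÷ 12 = $7.42/mo
New monthly escrow = $1,170.85 + $7.42 = $1,178.27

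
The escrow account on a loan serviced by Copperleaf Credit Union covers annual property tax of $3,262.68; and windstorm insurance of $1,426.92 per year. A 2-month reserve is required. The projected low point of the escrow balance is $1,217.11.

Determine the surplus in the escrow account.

Property tax — $3,262.68 per year
Windstorm insurance — $1,426.92 per year
Total per year = $4,689.60
Base monthly escrow = $4,689.60 / 12 = $390.80
Required cushion = 2 × $390.80 = $781.60
Surplus = $1,217.11 − $781.60 = $435.51

$435.51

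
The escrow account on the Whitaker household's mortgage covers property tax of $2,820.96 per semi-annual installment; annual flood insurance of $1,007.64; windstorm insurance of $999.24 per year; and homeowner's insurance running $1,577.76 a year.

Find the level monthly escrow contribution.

$768.88

Property tax: $2,820.96 × 2 = $5,641.92/yr
Flood insurance: $1,007.64/yr
Windstorm insurance: $999.24/yr
Homeowner's insurance: $1,577.76/yr
Combined annual = $5,641.92 + $1,007.64 + $999.24 + $1,577.76 = $9,226.56
Base monthly escrow = $9,226.56 ÷ 12 = $768.88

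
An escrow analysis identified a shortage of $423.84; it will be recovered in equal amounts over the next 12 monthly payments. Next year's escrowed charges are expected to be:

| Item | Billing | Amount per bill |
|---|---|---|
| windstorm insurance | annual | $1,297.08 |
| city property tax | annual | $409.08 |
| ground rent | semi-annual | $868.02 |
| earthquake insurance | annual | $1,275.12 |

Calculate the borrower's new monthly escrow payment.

Windstorm insurance: $1,297.08 annually
City property tax: $409.08 annually
Ground rent: $868.02 × 2 = $1,736.04 annually
Earthquake insurance: $1,275.12 annually
Combined annual = $4,717.32
Monthly = $4,717.32 ÷ 12 = $393.11
Shortage spread = $423.84 ÷ 12 = $35.32/mo
Adjusted monthly = $393.11 + $35.32 = $428.43

$428.43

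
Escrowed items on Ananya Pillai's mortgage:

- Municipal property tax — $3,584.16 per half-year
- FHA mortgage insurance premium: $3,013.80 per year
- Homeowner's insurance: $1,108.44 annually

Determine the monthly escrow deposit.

Municipal property tax — $3,584.16 × 2 = $7,168.32
FHA mortgage insurance premium — $3,013.80
Homeowner's insurance — $1,108.44
Yearly total = $7,168.32 + $3,013.80 + $1,108.44 = $11,290.56
Base monthly escrow = $11,290.56 ÷ 12 = $940.88

$940.88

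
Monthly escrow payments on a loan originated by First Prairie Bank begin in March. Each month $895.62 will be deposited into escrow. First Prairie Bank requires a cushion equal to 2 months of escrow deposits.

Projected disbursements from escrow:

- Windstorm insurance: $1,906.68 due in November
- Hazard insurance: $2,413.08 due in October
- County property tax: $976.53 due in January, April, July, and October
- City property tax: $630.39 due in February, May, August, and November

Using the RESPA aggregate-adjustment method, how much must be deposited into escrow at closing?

Cushion = 2 × $895.62 = $1,791.24
Trial balance (start $0, +$895.62 each month, − disbursements):
  Mar: +$895.62 → $895.62
  Apr: +$895.62 − $976.53 → $814.71
  May: +$895.62 − $630.39 → $1,079.94
  Jun: +$895.62 → $1,975.56
  Jul: +$895.62 − $976.53 → $1,894.65
  Aug: +$895.62 − $630.39 → $2,159.88
  Sep: +$895.62 → $3,055.50
  Oct: +$895.62 − $3,389.61 → $561.51
  Nov: +$895.62 − $2,537.07 → -$1,079.94
  Dec: +$895.62 → -$184.32
  Jan: +$895.62 − $976.53 → -$265.23
  Feb: +$895.62 − $630.39 → $0.00
Lowest trial balance = -$1,079.94 (Nov)
Initial deposit = cushion − low point = $1,791.24 − (-$1,079.94) = $2,871.18

$2,871.18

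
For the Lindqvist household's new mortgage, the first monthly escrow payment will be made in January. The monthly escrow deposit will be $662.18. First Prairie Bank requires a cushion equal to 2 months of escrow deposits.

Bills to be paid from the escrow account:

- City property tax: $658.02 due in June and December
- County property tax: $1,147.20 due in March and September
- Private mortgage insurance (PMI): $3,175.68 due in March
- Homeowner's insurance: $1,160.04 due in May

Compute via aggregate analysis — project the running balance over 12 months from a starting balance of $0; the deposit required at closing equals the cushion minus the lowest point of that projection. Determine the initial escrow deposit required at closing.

$3,660.70

Cushion = 2 × $662.18 = $1,324.36
Trial balance (start $0, +$662.18 each month, − disbursements):
  Jan: +$662.18 → $662.18
  Feb: +$662.18 → $1,324.36
  Mar: +$662.18 − $4,322.88 → -$2,336.34
  Apr: +$662.18 → -$1,674.16
  May: +$662.18 − $1,160.04 → -$2,172.02
  Jun: +$662.18 − $658.02 → -$2,167.86
  Jul: +$662.18 → -$1,505.68
  Aug: +$662.18 → -$843.50
  Sep: +$662.18 − $1,147.20 → -$1,328.52
  Oct: +$662.18 → -$666.34
  Nov: +$662.18 → -$4.16
  Dec: +$662.18 − $658.02 → $0.00
Lowest trial balance = -$2,336.34 (Mar)
Initial deposit = cushion − low point = $1,324.36 − (-$2,336.34) = $3,660.70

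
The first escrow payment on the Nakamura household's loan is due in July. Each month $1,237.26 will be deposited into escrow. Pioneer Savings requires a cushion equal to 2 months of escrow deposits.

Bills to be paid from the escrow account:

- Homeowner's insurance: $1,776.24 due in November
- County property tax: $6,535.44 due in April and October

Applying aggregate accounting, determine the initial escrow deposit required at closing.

$4,949.04

Cushion = 2 × $1,237.26 = $2,474.52
Trial balance (start $0, +$1,237.26 each month, − disbursements):
  Jul: +$1,237.26 → $1,237.26
  Aug: +$1,237.26 → $2,474.52
  Sep: +$1,237.26 → $3,711.78
  Oct: +$1,237.26 − $6,535.44 → -$1,586.40
  Nov: +$1,237.26 − $1,776.24 → -$2,125.38
  Dec: +$1,237.26 → -$888.12
  Jan: +$1,237.26 → $349.14
  Feb: +$1,237.26 → $1,586.40
  Mar: +$1,237.26 → $2,823.66
  Apr: +$1,237.26 − $6,535.44 → -$2,474.52
  May: +$1,237.26 → -$1,237.26
  Jun: +$1,237.26 → $0.00
Lowest trial balance = -$2,474.52 (Apr)
Initial deposit = cushion − low point = $2,474.52 − (-$2,474.52) = $4,949.04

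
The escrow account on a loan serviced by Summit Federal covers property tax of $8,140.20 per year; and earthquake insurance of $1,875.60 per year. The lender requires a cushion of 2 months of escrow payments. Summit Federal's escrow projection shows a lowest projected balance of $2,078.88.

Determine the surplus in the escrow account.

$409.58

Property tax — $8,140.20 annually
Earthquake insurance — $1,875.60 annually
Total per year = $8,140.20 + $1,875.60 = $10,015.80
Monthly = $10,015.80 ÷ 12 = $834.65
Cushion = 2 × $834.65 = $1,669.30
Excess over cushion: $2,078.88 − $1,669.30 = $409.58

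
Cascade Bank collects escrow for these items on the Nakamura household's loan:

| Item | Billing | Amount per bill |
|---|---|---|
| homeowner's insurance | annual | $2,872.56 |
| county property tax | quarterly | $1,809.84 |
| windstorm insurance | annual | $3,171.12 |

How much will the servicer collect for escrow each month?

$1,106.92

Homeowner's insurance — $2,872.56 per year
County property tax — $1,809.84 × 4 = $7,239.36 per year
Windstorm insurance — $3,171.12 per year
Total per year = $13,283.04
Monthly = $13,283.04 / 12 = $1,106.92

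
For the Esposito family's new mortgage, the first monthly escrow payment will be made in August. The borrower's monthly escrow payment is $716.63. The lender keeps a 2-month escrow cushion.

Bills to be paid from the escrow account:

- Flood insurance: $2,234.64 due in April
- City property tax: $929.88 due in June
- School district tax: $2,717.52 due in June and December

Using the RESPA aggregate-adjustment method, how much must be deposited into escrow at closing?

$2,149.89

Cushion = 2 × $716.63 = $1,433.26
Trial balance (start $0, +$716.63 each month, − disbursements):
  Aug: +$716.63 → $716.63
  Sep: +$716.63 → $1,433.26
  Oct: +$716.63 → $2,149.89
  Nov: +$716.63 → $2,866.52
  Dec: +$716.63 − $2,717.52 → $865.63
  Jan: +$716.63 → $1,582.26
  Feb: +$716.63 → $2,298.89
  Mar: +$716.63 → $3,015.52
  Apr: +$716.63 − $2,234.64 → $1,497.51
  May: +$716.63 → $2,214.14
  Jun: +$716.63 − $3,647.40 → -$716.63
  Jul: +$716.63 → $0.00
Lowest trial balance = -$716.63 (Jun)
Initial deposit = cushion − low point = $1,433.26 − (-$716.63) = $2,149.89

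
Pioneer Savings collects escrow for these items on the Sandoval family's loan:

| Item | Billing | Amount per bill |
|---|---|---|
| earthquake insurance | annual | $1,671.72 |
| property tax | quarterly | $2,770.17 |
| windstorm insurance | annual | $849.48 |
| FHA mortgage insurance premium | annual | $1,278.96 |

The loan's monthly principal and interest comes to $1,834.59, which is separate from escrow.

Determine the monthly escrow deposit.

Earthquake insurance: $1,671.72 annually
Property tax: $2,770.17 × 4 = $11,080.68 annually
Windstorm insurance: $849.48 annually
FHA mortgage insurance premium: $1,278.96 annually
Total annual escrow = $14,880.84
Monthly escrow = $14,880.84 / 12 = $1,240.07

$1,240.07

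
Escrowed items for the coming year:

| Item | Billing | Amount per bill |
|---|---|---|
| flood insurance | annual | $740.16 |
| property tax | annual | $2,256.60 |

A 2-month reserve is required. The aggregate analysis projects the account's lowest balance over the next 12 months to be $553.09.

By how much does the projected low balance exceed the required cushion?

$53.63

Flood insurance: $740.16 per year
Property tax: $2,256.60 per year
Total annual escrow = $2,996.76
Per month = $2,996.76 / 12 = $249.73
Required cushion = 2 × $249.73 = $499.46
Surplus = $553.09 − $499.46 = $53.63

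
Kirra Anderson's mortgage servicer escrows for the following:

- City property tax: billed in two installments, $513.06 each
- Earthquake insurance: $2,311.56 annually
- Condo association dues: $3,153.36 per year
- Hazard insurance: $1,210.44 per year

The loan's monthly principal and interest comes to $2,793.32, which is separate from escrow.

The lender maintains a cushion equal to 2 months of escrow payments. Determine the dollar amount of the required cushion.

City property tax — $513.06 × 2 = $1,026.12
Earthquake insurance — $2,311.56
Condo association dues — $3,153.36
Hazard insurance — $1,210.44
Combined annual = $1,026.12 + $2,311.56 + $3,153.36 + $1,210.44 = $7,701.48
Per month = $7,701.48 / 12 = $641.79
Cushion = 2 × $641.79 = $1,283.58

$1,283.58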